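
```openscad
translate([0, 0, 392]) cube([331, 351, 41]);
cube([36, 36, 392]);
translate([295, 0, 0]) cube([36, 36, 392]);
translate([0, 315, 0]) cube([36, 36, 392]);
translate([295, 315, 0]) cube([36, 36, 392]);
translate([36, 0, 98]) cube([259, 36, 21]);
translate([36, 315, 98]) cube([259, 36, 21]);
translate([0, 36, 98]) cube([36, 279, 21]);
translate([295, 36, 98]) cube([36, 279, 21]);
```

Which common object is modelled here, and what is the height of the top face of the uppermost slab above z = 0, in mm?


A stool. The seat height is 433 mm.

A 331×351×41 slab at z = 392 on four corner posts — a stool. The seat top is 392 + 41 = 433 mm.


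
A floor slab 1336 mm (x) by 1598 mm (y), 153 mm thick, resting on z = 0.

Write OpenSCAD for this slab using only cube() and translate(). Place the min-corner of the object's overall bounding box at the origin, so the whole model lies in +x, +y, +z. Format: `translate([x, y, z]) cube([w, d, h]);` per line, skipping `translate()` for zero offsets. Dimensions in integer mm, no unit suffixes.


cube([1336, 1598, 153]);


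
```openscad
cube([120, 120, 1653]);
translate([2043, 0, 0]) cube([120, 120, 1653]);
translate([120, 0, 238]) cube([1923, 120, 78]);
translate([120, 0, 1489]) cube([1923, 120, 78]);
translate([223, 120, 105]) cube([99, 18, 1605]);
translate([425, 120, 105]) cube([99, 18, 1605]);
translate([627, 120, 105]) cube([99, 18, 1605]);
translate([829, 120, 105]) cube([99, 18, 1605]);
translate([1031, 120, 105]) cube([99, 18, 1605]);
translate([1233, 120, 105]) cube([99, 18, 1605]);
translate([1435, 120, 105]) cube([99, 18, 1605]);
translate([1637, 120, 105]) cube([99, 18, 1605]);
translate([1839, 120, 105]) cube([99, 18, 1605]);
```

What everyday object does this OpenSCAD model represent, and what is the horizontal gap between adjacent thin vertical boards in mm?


A fence section. The picket gap is 103 mm.

Two posts, two rails, 9 pickets — a fence section. Span 1923 mm holds 9 pickets of 99 mm with 10 equal gaps: ⌊(1923 − 9·99) / 10⌋ = 103 mm.


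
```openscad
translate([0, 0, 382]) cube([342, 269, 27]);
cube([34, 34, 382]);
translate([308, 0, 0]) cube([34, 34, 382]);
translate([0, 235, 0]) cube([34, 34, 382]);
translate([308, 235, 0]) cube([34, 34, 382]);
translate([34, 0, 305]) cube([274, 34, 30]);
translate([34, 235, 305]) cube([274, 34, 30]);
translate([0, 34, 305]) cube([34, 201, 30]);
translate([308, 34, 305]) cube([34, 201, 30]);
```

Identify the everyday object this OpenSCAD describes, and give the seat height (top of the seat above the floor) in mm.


A stool. The seat height is 409 mm.

A 342×269×27 slab at z = 382 on four corner posts — a stool. The seat top is 382 + 27 = 409 mm.


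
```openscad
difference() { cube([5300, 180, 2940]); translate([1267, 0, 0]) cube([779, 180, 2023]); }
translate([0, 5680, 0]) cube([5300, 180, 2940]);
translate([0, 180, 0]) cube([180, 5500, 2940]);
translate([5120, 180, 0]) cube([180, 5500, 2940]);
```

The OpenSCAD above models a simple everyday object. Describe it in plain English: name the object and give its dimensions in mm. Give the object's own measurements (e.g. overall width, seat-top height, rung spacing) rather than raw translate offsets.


A single room: four walls, each 2940 mm tall and 180 mm thick, enclosing an outside footprint 5300×5860 mm (x × y), no floor or roof. The front and back walls (−y and +y sides) run the full x-width; the side walls fit between their inner faces. A door opening 779 mm wide and 2023 mm tall is cut through the front wall from the floor up, its −x edge 1267 mm from the wall's −x end.


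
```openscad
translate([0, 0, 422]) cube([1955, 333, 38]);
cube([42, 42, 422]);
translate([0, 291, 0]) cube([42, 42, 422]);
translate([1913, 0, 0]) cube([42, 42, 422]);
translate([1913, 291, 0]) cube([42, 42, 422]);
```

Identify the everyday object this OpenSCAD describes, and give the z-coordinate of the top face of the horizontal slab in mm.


A bench. The seat-top height is 460 mm.

A long slab on four corner posts — a bench. The slab sits at z = 422 with thickness 38, so the top is 422 + 38 = 460 mm.


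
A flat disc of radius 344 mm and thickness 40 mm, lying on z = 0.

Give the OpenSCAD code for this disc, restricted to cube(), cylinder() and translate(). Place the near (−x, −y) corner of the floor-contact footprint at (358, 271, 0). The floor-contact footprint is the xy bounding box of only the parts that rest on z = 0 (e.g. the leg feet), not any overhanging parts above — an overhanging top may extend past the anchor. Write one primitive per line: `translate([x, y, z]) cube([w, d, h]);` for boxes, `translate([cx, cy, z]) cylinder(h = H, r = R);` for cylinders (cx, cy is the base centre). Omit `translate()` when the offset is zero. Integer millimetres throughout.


translate([702, 615, 0]) cylinder(h = 40, r = 344);


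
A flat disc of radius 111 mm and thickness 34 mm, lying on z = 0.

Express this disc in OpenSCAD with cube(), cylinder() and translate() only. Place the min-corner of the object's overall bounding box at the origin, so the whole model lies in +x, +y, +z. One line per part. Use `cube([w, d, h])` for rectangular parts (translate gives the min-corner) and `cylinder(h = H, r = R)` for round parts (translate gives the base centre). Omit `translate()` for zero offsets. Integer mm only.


translate([111, 111, 0]) cylinder(h = 34, r = 111);


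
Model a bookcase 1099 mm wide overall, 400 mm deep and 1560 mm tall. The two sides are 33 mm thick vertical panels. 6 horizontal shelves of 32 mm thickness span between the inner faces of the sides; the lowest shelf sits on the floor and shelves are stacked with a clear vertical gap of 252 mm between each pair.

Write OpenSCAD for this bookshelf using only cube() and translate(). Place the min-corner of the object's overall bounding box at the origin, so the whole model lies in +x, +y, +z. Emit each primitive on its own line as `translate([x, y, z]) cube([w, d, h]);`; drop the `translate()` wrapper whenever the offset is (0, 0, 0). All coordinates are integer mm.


cube([33, 400, 1560]);
translate([1066, 0, 0]) cube([33, 400, 1560]);
translate([33, 0, 0]) cube([1033, 400, 32]);
translate([33, 0, 284]) cube([1033, 400, 32]);
translate([33, 0, 568]) cube([1033, 400, 32]);
translate([33, 0, 852]) cube([1033, 400, 32]);
translate([33, 0, 1136]) cube([1033, 400, 32]);
translate([33, 0, 1420]) cube([1033, 400, 32]);


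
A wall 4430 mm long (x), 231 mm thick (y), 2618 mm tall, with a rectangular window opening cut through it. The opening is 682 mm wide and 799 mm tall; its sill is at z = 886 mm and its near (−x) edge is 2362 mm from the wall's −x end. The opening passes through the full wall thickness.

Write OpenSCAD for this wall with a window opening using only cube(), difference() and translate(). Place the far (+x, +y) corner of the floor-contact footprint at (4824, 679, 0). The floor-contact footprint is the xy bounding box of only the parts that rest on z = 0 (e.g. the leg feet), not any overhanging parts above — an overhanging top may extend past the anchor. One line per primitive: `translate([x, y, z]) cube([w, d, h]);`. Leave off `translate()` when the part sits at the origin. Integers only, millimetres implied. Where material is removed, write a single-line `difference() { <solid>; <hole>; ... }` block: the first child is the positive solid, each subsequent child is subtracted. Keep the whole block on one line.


difference() { translate([394, 448, 0]) cube([4430, 231, 2618]); translate([2756, 448, 886]) cube([682, 231, 799]); }


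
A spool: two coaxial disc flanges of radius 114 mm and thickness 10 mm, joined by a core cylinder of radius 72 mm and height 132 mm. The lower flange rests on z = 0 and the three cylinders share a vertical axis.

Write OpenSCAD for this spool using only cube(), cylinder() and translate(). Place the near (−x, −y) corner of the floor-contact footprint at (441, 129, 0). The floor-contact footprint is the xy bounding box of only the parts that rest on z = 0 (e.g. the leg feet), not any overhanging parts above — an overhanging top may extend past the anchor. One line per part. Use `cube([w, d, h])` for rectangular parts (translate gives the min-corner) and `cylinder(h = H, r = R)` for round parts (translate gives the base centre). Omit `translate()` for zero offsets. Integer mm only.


translate([555, 243, 0]) cylinder(h = 10, r = 114);
translate([555, 243, 10]) cylinder(h = 132, r = 72);
translate([555, 243, 142]) cylinder(h = 10, r = 114);


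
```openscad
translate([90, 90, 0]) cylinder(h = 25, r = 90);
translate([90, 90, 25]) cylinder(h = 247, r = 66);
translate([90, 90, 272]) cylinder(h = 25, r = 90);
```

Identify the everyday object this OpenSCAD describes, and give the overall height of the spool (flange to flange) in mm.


A spool. The overall height is 297 mm.

Three coaxial cylinders, large–small–large — a spool. Two 25 mm flanges and a 247 mm core give 25 + 247 + 25 = 297 mm.


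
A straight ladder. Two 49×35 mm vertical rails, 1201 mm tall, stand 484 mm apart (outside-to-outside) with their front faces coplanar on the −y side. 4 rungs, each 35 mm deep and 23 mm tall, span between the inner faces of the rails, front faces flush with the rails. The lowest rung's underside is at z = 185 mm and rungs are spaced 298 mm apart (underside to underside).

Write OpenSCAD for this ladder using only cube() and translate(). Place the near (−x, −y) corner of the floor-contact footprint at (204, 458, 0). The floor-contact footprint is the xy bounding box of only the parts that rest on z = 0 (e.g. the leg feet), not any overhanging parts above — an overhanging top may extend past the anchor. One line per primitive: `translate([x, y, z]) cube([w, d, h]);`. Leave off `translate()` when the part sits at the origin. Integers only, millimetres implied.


// rung span = 484 - 2*49 = 386
// rung[k] z = 185 + k*298
translate([204, 458, 0]) cube([49, 35, 1201]);
translate([639, 458, 0]) cube([49, 35, 1201]);
translate([253, 458, 185]) cube([386, 35, 23]);
translate([253, 458, 483]) cube([386, 35, 23]);
translate([253, 458, 781]) cube([386, 35, 23]);
translate([253, 458, 1079]) cube([386, 35, 23]);


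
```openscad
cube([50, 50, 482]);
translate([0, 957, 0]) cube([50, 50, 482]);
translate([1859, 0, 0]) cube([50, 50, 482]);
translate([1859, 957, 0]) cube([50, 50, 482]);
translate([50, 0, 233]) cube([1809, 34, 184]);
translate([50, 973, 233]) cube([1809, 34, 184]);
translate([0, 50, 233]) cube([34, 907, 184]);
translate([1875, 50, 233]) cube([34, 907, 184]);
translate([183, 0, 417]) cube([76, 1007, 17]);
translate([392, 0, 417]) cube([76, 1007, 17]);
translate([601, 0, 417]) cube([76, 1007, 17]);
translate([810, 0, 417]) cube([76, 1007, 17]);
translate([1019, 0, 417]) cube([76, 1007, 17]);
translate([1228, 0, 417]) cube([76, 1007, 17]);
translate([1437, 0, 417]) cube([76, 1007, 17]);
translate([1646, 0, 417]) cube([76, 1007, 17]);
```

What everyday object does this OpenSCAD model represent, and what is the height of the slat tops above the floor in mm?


A bed frame. The slat-top height is 434 mm.

Four posts, four rails, and a row of slats — a bed frame. Slats sit on the rails at z = 233 + 184 = 417; with slat thickness 17, the top is 434 mm.


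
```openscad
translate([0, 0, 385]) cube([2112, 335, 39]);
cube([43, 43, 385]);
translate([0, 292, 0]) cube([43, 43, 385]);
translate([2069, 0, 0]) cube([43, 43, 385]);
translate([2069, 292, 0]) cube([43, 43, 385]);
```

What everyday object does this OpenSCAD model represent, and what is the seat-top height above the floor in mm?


A bench. The seat-top height is 424 mm.

A long slab on four corner posts — a bench. The slab sits at z = 385 with thickness 39, so the top is 385 + 39 = 424 mm.


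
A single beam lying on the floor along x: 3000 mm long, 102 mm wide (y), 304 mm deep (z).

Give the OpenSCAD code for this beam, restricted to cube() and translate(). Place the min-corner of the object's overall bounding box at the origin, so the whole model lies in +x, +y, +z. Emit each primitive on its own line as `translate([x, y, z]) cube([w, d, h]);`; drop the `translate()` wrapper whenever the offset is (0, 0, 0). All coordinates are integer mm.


cube([3000, 102, 304]);


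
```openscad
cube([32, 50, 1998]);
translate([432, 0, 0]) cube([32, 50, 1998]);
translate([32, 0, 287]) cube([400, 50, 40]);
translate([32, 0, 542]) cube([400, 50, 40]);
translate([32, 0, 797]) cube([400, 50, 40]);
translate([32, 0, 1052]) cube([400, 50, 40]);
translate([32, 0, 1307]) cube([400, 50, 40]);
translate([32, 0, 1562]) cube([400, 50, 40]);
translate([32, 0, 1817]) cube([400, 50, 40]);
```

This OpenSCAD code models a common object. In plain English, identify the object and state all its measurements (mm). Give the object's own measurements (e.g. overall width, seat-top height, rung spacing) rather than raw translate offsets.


A straight ladder. Two 32×50 mm vertical rails, 1998 mm tall, stand 464 mm apart (outside-to-outside) with their front faces coplanar on the −y side. 7 rungs, each 50 mm deep and 40 mm tall, span between the inner faces of the rails, front faces flush with the rails. The lowest rung's underside is at z = 287 mm and rungs are spaced 255 mm apart (underside to underside).


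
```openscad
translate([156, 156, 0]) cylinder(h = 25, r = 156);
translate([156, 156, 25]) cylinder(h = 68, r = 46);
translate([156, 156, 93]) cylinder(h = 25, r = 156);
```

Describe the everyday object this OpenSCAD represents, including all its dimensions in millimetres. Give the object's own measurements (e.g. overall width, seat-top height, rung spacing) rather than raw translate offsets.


A spool: two coaxial disc flanges of radius 156 mm and thickness 25 mm, joined by a core cylinder of radius 46 mm and height 68 mm. The lower flange rests on z = 0 and the three cylinders share a vertical axis.


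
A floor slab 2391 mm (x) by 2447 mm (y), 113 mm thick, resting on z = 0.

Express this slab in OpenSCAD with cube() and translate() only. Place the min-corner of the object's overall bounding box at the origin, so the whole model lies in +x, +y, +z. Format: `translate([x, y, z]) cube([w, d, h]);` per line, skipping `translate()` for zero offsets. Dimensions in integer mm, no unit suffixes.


cube([2391, 2447, 113]);


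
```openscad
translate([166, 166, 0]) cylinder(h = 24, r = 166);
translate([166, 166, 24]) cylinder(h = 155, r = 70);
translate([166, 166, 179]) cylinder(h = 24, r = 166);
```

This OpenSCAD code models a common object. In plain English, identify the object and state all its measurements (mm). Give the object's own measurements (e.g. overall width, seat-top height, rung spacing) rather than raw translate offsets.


A spool: two coaxial disc flanges of radius 166 mm and thickness 24 mm, joined by a core cylinder of radius 70 mm and height 155 mm. The lower flange rests on z = 0 and the three cylinders share a vertical axis.


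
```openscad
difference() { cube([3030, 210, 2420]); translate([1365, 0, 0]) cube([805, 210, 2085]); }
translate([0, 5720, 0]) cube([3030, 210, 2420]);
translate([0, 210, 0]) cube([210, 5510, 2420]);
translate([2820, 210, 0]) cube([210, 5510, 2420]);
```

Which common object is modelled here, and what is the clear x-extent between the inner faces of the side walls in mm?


A single room. The interior width is 2610 mm.

Four walls enclosing a rectangle with a door in the front wall — a room. Outside width 3030 minus two 210 mm walls gives 2610 mm.


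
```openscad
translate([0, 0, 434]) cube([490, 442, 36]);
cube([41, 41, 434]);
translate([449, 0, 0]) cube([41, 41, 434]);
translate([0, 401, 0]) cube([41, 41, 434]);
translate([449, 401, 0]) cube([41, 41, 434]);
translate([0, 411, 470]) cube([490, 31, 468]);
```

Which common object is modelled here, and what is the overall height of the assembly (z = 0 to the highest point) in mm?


A chair. The overall height is 938 mm.

A slab on four corner posts with a tall panel at the back — a chair. The seat slab sits at z = 434 with thickness 36, and the 468 mm backrest starts at the seat top, so the overall height is 434 + 36 + 468 = 938 mm.


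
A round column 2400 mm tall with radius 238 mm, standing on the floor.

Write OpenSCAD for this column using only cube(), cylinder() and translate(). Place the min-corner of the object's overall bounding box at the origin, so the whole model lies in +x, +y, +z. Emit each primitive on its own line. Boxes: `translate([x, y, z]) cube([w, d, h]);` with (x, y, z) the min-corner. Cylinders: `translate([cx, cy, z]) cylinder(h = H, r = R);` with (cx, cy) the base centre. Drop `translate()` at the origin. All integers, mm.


translate([238, 238, 0]) cylinder(h = 2400, r = 238);


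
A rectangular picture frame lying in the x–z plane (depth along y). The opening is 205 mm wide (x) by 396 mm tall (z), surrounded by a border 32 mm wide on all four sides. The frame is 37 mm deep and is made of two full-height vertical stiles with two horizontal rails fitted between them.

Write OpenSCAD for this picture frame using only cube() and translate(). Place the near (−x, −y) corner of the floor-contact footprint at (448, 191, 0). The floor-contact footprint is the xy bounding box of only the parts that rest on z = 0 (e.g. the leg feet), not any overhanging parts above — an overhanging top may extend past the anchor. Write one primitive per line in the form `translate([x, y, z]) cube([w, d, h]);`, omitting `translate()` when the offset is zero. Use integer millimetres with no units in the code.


translate([448, 191, 0]) cube([32, 37, 460]);
translate([685, 191, 0]) cube([32, 37, 460]);
translate([480, 191, 0]) cube([205, 37, 32]);
translate([480, 191, 428]) cube([205, 37, 32]);


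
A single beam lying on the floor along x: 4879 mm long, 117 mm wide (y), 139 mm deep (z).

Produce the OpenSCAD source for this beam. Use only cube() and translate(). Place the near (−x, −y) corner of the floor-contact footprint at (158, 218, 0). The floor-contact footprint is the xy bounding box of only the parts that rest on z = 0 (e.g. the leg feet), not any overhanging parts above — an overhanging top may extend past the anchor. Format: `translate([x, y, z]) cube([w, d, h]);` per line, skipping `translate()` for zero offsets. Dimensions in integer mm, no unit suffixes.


translate([158, 218, 0]) cube([4879, 117, 139]);


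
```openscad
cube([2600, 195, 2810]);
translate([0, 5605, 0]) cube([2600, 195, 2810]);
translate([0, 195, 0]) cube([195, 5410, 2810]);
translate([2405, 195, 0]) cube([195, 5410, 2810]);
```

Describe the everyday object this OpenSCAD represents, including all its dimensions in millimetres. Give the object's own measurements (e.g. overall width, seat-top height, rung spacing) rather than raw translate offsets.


The wall frame of a small rectangular building: four walls, each 2810 mm tall and 195 mm thick, enclosing a footprint 2600 mm (x) by 5800 mm (y) outside-to-outside, with no floor or roof. The front and back walls (the −y and +y sides) span the full width; the two side walls fit between them.


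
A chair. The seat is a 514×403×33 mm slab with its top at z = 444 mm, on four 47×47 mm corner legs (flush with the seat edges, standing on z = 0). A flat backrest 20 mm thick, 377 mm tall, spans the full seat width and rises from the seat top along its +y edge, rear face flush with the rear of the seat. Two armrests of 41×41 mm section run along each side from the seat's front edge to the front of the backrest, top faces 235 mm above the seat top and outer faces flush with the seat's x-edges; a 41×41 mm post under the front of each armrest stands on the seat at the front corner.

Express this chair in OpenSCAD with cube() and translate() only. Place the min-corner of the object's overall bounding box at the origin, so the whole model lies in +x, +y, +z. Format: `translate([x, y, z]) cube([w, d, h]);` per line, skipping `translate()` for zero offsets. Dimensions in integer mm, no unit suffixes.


translate([0, 0, 411]) cube([514, 403, 33]);
cube([47, 47, 411]);
translate([467, 0, 0]) cube([47, 47, 411]);
translate([0, 356, 0]) cube([47, 47, 411]);
translate([467, 356, 0]) cube([47, 47, 411]);
translate([0, 383, 444]) cube([514, 20, 377]);
translate([0, 0, 638]) cube([41, 383, 41]);
translate([473, 0, 638]) cube([41, 383, 41]);
translate([0, 0, 444]) cube([41, 41, 194]);
translate([473, 0, 444]) cube([41, 41, 194]);


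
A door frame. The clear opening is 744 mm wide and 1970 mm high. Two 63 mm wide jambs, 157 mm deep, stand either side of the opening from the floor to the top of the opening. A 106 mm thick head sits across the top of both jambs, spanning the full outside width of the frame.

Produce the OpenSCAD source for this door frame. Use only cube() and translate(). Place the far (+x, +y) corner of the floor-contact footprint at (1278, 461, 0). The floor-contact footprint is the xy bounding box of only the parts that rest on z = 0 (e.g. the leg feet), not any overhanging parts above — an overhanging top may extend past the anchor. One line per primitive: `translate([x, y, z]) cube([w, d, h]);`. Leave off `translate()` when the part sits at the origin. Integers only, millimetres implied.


translate([408, 304, 0]) cube([63, 157, 1970]);
translate([1215, 304, 0]) cube([63, 157, 1970]);
translate([408, 304, 1970]) cube([870, 157, 106]);


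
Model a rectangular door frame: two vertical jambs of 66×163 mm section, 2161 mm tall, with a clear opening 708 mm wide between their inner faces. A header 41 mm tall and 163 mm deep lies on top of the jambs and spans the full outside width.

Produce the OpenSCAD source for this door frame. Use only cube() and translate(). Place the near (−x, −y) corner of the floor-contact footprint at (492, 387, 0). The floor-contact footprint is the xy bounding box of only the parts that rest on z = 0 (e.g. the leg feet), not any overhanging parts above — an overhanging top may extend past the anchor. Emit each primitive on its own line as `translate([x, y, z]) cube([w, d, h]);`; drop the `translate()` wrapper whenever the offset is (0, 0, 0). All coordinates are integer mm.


translate([492, 387, 0]) cube([66, 163, 2161]);
translate([1266, 387, 0]) cube([66, 163, 2161]);
translate([492, 387, 2161]) cube([840, 163, 41]);


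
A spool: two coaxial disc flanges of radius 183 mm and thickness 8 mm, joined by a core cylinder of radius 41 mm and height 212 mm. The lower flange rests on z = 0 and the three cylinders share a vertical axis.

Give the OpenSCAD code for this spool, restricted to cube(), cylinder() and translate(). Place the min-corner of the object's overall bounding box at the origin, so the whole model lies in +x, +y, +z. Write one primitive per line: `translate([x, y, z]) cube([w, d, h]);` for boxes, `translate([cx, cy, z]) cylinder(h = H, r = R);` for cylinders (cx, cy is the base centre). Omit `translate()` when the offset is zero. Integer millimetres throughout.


translate([183, 183, 0]) cylinder(h = 8, r = 183);
translate([183, 183, 8]) cylinder(h = 212, r = 41);
translate([183, 183, 220]) cylinder(h = 8, r = 183);


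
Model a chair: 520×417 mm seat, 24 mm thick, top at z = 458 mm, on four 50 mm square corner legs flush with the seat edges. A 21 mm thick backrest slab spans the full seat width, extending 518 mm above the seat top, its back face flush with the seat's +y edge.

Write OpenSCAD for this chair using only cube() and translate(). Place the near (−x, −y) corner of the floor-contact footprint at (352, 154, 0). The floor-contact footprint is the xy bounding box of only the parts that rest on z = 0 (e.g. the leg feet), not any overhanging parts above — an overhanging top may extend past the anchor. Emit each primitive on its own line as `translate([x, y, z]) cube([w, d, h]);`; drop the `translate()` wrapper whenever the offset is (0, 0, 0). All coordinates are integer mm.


translate([352, 154, 434]) cube([520, 417, 24]);
translate([352, 154, 0]) cube([50, 50, 434]);
translate([822, 154, 0]) cube([50, 50, 434]);
translate([352, 521, 0]) cube([50, 50, 434]);
translate([822, 521, 0]) cube([50, 50, 434]);
translate([352, 550, 458]) cube([520, 21, 518]);


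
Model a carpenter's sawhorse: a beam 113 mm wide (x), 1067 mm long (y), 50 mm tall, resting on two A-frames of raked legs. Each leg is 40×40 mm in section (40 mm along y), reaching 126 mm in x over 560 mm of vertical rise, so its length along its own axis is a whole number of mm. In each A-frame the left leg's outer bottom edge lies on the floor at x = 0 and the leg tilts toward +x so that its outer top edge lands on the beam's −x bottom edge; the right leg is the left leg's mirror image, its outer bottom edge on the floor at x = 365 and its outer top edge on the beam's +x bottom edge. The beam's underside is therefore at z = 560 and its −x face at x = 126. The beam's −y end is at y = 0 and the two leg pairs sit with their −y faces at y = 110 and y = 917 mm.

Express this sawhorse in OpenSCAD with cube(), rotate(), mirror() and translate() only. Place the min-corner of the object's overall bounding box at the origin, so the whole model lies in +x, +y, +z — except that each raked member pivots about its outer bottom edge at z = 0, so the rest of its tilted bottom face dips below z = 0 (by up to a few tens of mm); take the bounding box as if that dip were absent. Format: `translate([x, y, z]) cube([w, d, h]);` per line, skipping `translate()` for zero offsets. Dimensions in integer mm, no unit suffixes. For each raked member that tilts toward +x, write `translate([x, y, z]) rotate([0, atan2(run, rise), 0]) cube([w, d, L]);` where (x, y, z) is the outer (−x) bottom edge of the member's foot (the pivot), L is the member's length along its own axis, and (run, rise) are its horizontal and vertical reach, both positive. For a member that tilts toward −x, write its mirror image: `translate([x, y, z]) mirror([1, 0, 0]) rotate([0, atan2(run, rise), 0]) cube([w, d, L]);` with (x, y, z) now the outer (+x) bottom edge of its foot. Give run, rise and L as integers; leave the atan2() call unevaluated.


// leg length = √(126² + 560²) = 574
// right-leg outer foot x = 2·126 + 113 = 365
// beam min-corner = (126, 0, 560)
translate([126, 0, 560]) cube([113, 1067, 50]);
translate([0, 110, 0]) rotate([0, atan2(126, 560), 0]) cube([40, 40, 574]);
translate([365, 110, 0]) mirror([1, 0, 0]) rotate([0, atan2(126, 560), 0]) cube([40, 40, 574]);
translate([0, 917, 0]) rotate([0, atan2(126, 560), 0]) cube([40, 40, 574]);
translate([365, 917, 0]) mirror([1, 0, 0]) rotate([0, atan2(126, 560), 0]) cube([40, 40, 574]);


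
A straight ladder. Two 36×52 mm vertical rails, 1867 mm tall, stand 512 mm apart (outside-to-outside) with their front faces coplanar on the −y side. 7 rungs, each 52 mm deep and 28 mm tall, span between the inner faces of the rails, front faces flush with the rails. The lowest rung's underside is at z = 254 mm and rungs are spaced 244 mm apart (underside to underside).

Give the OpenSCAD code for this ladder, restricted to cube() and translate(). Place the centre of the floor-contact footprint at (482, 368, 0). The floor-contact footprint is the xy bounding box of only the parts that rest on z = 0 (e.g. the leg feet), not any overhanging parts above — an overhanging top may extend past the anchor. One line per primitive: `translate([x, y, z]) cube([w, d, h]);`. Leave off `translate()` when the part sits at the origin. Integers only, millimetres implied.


translate([226, 342, 0]) cube([36, 52, 1867]);
translate([702, 342, 0]) cube([36, 52, 1867]);
translate([262, 342, 254]) cube([440, 52, 28]);
translate([262, 342, 498]) cube([440, 52, 28]);
translate([262, 342, 742]) cube([440, 52, 28]);
translate([262, 342, 986]) cube([440, 52, 28]);
translate([262, 342, 1230]) cube([440, 52, 28]);
translate([262, 342, 1474]) cube([440, 52, 28]);
translate([262, 342, 1718]) cube([440, 52, 28]);


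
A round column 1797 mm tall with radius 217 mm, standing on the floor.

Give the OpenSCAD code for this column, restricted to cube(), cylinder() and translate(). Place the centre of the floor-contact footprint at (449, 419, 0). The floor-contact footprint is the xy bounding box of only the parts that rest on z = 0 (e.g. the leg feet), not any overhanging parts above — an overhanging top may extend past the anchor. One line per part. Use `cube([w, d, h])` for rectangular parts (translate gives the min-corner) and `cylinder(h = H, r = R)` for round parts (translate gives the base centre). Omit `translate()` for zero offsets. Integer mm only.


translate([449, 419, 0]) cylinder(h = 1797, r = 217);


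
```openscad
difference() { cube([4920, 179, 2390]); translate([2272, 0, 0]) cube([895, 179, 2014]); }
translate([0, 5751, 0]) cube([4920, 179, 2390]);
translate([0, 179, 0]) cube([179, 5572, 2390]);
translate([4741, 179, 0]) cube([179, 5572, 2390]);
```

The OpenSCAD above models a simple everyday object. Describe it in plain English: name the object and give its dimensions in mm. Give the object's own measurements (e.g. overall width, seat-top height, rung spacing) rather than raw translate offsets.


A single room: four walls, each 2390 mm tall and 179 mm thick, enclosing an outside footprint 4920×5930 mm (x × y), no floor or roof. The front and back walls (−y and +y sides) run the full x-width; the side walls fit between their inner faces. A door opening 895 mm wide and 2014 mm tall is cut through the front wall from the floor up, its −x edge 2272 mm from the wall's −x end.


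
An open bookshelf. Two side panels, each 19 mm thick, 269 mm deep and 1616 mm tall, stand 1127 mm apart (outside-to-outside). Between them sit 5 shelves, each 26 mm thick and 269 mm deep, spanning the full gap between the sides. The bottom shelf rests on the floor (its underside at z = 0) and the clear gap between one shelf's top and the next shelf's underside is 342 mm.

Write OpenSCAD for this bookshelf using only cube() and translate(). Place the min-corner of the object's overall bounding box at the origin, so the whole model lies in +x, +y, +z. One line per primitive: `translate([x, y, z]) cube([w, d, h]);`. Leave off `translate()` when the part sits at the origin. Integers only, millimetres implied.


cube([19, 269, 1616]);
translate([1108, 0, 0]) cube([19, 269, 1616]);
translate([19, 0, 0]) cube([1089, 269, 26]);
translate([19, 0, 368]) cube([1089, 269, 26]);
translate([19, 0, 736]) cube([1089, 269, 26]);
translate([19, 0, 1104]) cube([1089, 269, 26]);
translate([19, 0, 1472]) cube([1089, 269, 26]);


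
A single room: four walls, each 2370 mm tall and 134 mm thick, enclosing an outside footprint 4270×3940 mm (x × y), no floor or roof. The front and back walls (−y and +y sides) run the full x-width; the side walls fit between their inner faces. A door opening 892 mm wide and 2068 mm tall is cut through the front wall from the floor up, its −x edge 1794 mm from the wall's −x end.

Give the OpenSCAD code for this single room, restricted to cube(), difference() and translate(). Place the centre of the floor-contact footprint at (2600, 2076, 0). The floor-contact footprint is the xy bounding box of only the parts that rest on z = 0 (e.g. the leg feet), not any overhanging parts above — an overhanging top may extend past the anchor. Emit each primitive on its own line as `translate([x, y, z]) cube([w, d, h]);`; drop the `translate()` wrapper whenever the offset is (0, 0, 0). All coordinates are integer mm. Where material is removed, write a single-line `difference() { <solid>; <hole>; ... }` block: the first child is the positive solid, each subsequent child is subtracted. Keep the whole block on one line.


difference() { translate([465, 106, 0]) cube([4270, 134, 2370]); translate([2259, 106, 0]) cube([892, 134, 2068]); }
translate([465, 3912, 0]) cube([4270, 134, 2370]);
translate([465, 240, 0]) cube([134, 3672, 2370]);
translate([4601, 240, 0]) cube([134, 3672, 2370]);


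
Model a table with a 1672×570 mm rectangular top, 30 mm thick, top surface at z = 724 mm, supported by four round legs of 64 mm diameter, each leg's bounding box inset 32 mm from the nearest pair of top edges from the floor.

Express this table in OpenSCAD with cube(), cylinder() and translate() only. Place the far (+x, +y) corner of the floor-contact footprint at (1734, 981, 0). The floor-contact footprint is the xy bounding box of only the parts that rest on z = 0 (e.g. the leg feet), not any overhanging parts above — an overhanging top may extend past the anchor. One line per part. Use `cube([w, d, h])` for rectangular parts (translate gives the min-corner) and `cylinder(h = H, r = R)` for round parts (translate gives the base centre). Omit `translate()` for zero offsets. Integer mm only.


translate([94, 443, 694]) cube([1672, 570, 30]);
translate([158, 507, 0]) cylinder(h = 694, r = 32);
translate([1702, 507, 0]) cylinder(h = 694, r = 32);
translate([158, 949, 0]) cylinder(h = 694, r = 32);
translate([1702, 949, 0]) cylinder(h = 694, r = 32);


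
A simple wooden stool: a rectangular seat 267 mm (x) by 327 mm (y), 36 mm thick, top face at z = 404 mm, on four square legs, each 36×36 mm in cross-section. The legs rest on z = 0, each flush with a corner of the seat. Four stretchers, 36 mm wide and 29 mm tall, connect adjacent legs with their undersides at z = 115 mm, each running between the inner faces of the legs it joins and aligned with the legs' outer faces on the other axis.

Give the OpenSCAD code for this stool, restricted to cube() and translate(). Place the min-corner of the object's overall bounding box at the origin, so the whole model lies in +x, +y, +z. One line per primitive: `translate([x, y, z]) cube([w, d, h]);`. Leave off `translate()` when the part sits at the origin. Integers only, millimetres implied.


translate([0, 0, 368]) cube([267, 327, 36]);
cube([36, 36, 368]);
translate([231, 0, 0]) cube([36, 36, 368]);
translate([0, 291, 0]) cube([36, 36, 368]);
translate([231, 291, 0]) cube([36, 36, 368]);
translate([36, 0, 115]) cube([195, 36, 29]);
translate([36, 291, 115]) cube([195, 36, 29]);
translate([0, 36, 115]) cube([36, 255, 29]);
translate([231, 36, 115]) cube([36, 255, 29]);


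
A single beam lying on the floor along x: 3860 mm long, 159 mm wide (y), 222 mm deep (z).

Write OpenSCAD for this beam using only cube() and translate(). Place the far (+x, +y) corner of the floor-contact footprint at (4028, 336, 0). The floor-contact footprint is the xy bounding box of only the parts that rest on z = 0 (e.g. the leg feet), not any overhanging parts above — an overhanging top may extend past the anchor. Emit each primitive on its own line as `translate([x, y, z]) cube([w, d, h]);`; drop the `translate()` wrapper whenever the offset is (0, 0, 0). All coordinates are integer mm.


translate([168, 177, 0]) cube([3860, 159, 222]);


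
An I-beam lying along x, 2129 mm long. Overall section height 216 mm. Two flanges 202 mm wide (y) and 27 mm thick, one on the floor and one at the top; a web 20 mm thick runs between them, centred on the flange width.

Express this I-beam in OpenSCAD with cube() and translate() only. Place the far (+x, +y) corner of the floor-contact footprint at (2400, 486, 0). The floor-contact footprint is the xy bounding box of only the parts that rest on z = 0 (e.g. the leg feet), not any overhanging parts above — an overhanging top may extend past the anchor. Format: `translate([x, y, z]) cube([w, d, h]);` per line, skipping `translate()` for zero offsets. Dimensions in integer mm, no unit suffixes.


translate([271, 284, 0]) cube([2129, 202, 27]);
translate([271, 375, 27]) cube([2129, 20, 162]);
translate([271, 284, 189]) cube([2129, 202, 27]);


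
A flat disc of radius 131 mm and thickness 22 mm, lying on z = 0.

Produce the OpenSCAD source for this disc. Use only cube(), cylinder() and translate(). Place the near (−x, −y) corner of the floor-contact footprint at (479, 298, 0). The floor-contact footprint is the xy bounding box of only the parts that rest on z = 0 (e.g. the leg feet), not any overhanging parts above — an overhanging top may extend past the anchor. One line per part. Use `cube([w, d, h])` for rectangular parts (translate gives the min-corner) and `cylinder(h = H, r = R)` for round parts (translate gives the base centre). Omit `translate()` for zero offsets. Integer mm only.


translate([610, 429, 0]) cylinder(h = 22, r = 131);


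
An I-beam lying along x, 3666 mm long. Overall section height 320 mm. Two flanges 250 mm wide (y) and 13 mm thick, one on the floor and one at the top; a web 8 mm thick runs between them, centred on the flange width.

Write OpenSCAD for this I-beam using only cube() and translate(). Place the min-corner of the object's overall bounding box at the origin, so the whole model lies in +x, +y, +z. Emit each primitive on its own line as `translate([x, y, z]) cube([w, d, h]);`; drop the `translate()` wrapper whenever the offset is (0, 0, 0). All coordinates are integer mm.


cube([3666, 250, 13]);
translate([0, 121, 13]) cube([3666, 8, 294]);
translate([0, 0, 307]) cube([3666, 250, 13]);


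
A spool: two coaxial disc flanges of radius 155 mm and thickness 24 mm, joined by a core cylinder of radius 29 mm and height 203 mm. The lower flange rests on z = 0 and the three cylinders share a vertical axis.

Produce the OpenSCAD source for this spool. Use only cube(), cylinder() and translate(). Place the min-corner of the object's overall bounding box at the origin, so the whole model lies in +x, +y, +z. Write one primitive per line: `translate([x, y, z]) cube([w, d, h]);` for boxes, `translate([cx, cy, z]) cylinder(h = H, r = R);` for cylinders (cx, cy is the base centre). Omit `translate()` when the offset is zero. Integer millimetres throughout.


translate([155, 155, 0]) cylinder(h = 24, r = 155);
translate([155, 155, 24]) cylinder(h = 203, r = 29);
translate([155, 155, 227]) cylinder(h = 24, r = 155);


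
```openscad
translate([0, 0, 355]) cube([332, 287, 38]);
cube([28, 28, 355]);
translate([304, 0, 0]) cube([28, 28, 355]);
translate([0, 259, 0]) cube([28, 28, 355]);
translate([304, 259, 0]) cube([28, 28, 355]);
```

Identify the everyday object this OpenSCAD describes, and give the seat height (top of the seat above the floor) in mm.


A stool. The seat height is 393 mm.

A 332×287×38 slab at z = 355 on four corner posts — a stool. The seat top is 355 + 38 = 393 mm.


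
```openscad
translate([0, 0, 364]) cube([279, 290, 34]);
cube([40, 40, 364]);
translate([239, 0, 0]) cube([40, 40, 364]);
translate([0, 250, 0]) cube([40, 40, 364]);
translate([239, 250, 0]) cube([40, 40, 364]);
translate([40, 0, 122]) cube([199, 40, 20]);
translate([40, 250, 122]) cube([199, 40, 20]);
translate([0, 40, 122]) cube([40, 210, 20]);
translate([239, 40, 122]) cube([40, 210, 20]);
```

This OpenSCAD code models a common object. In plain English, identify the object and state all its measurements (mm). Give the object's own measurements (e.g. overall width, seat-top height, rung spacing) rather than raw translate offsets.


A simple wooden stool: a rectangular seat 279 mm (x) by 290 mm (y), 34 mm thick, top face at z = 398 mm, on four square legs, each 40×40 mm in cross-section. The legs rest on z = 0, each flush with a corner of the seat. Four stretchers, 40 mm wide and 20 mm tall, connect adjacent legs with their undersides at z = 122 mm, each running between the inner faces of the legs it joins and aligned with the legs' outer faces on the other axis.


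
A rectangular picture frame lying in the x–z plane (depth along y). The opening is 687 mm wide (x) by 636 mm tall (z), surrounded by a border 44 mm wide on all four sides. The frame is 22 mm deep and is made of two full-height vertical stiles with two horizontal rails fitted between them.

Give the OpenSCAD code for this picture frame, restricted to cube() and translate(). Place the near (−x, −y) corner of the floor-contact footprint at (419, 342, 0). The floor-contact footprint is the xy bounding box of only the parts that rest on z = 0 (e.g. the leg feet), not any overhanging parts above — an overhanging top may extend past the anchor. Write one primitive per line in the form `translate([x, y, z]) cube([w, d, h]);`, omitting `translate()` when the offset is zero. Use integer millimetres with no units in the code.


translate([419, 342, 0]) cube([44, 22, 724]);
translate([1150, 342, 0]) cube([44, 22, 724]);
translate([463, 342, 0]) cube([687, 22, 44]);
translate([463, 342, 680]) cube([687, 22, 44]);
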